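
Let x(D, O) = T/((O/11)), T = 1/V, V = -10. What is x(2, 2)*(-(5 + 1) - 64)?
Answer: 77/2 ≈ 38.500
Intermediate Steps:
T = -1/10 (T = 1/(-10) = -1/10 ≈ -0.10000)
x(D, O) = -11/(10*O) (x(D, O) = -11/O/10 = -11/(10*O))
x(2, 2)*(-(5 + 1) - 64) = (-11/10/2)*(-(5 + 1) - 64) = (-11/10*1/2)*(-1*6 - 64) = -11*(-6 - 64)/20 = -11/20*(-70) = 77/2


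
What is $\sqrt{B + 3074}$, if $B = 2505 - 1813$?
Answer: $\sqrt{3766} \approx 61.368$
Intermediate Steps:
$B = 692$ ($B = 2505 - 1813 = 692$)
$\sqrt{B + 3074} = \sqrt{692 + 3074} = \sqrt{3766}$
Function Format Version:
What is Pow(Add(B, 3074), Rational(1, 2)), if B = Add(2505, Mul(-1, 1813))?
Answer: Pow(3766, Rational(1, 2)) ≈ 61.368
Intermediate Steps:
B = 692 (B = Add(2505, -1813) = 692)
Pow(Add(B, 3074), Rational(1, 2)) = Pow(Add(692, 3074), Rational(1, 2)) = Pow(3766, Rational(1, 2))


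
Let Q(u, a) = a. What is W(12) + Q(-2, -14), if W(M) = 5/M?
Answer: -163/12 ≈ -13.583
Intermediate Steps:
W(12) + Q(-2, -14) = 5/12 - 14 = -163/12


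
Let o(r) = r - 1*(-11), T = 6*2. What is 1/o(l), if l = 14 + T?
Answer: 1/37 ≈ 0.027027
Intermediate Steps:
T = 12
l = 26 (l = 14 + 12 = 26)
o(r) = 11 + r (o(r) = r + 11 = 11 + r)
1/o(l) = 1/(11 + 26) = 1/37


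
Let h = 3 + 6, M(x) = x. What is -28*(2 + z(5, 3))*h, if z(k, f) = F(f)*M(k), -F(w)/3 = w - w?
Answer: -504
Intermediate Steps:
F(w) = 0 (F(w) = -3*(w - w) = -3*0 = 0)
z(k, f) = 0 (z(k, f) = 0*k = 0)
h = 9
-28*(2 + z(5, 3))*h = -28*(2 + 0)*9 = -56*9 = -28*18 = -504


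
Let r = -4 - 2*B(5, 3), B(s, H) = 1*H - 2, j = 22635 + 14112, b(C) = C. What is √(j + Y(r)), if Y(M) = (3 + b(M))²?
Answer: 6*√1021 ≈ 191.72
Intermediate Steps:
j = 36747
B(s, H) = -2 + H (B(s, H) = H - 2 = -2 + H)
r = -6 (r = -4 - 2*(-2 + 3) = -4 - 2*1 = -4 - 2 = -6)
Y(M) = (3 + M)²
√(j + Y(r)) = √(36747 + (3 - 6)²) = √(36747 + (-3)²) = √(36747 + 9) = √36756 = 6*√1021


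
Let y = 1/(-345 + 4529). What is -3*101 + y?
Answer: -1267751/4184 ≈ -303.00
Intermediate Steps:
y = 1/4184 ≈ 0.00023901
-3*101 + y = -3*101 + 1/4184 = -303 + 1/4184 = -1267751/4184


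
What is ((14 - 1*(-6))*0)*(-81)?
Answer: 0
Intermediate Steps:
((14 - 1*(-6))*0)*(-81) = ((14 + 6)*0)*(-81) = (20*0)*(-81) = 0*(-81) = 0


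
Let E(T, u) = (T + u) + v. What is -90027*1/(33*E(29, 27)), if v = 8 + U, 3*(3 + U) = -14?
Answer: -90027/1859 ≈ -48.428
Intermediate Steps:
U = -23/3 (U = -3 + (⅓)*(-14) = -3 - 14/3 = -23/3 ≈ -7.6667)
v = ⅓ (v = 8 - 23/3 = ⅓ ≈ 0.33333)
E(T, u) = ⅓ + T + u (E(T, u) = (T + u) + ⅓ = ⅓ + T + u)
-90027*1/(33*E(29, 27)) = -90027*1/(33*(⅓ + 29 + 27)) = -90027/((169/3)*33) = -90027/1859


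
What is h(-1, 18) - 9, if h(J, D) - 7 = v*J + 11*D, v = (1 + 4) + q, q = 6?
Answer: 185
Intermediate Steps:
v = 11 (v = (1 + 4) + 6 = 5 + 6 = 11)
h(J, D) = 7 + 11*D + 11*J (h(J, D) = 7 + (11*J + 11*D) = 7 + (11*D + 11*J) = 7 + 11*D + 11*J)
h(-1, 18) - 9 = (7 + 11*18 + 11*(-1)) - 9 = (7 + 198 - 11) - 9 = 194 - 9 = 185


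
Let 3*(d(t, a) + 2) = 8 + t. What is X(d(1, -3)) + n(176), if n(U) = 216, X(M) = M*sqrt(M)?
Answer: 217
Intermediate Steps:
d(t, a) = 2/3 + t/3 (d(t, a) = -2 + (8 + t)/3 = -2 + (8/3 + t/3) = 2/3 + t/3)
X(M) = M**(3/2)
X(d(1, -3)) + n(176) = (2/3 + (1/3)*1)**(3/2) + 216 = (2/3 + 1/3)**(3/2) + 216 = 1**(3/2) + 216 = 1 + 216 = 217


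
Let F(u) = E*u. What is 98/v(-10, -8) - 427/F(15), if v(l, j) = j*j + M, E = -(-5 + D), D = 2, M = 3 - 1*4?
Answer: -119/15 ≈ -7.9333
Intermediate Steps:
M = -1 (M = 3 - 4 = -1)
E = 3 (E = -(-5 + 2) = -1*(-3) = 3)
v(l, j) = -1 + j² (v(l, j) = j*j - 1 = j² - 1 = -1 + j²)
F(u) = 3*u
98/v(-10, -8) - 427/F(15) = 98/(-1 + (-8)²) - 427/(3*15) = 98/(-1 + 64) - 427/45 = 98/63 - 427*1/45 = 98*(1/63) - 427/45 = 14/9 - 427/45 = -119/15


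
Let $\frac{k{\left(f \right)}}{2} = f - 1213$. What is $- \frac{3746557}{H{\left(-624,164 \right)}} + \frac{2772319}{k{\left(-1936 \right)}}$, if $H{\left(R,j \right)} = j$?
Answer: $- \frac{12025238151}{516436} \approx -23285.0$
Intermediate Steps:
$k{\left(f \right)} = -2426 + 2 f$ ($k{\left(f \right)} = 2 \left(f - 1213\right) = 2 \left(-1213 + f\right) = -2426 + 2 f$)
$- \frac{3746557}{H{\left(-624,164 \right)}} + \frac{2772319}{k{\left(-1936 \right)}} = - \frac{3746557}{164} + \frac{2772319}{-2426 + 2 \left(-1936\right)} = \left(-3746557\right) \frac{1}{164} + \frac{2772319}{-2426 - 3872} = - \frac{3746557}{164} + \frac{2772319}{-6298} = - \frac{3746557}{164} + 2772319 \left(- \frac{1}{6298}\right) = - \frac{3746557}{164} - \frac{2772319}{6298} = - \frac{12025238151}{516436}$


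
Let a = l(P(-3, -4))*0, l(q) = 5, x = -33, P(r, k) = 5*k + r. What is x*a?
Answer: 0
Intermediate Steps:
P(r, k) = r + 5*k
a = 0 (a = 5*0 = 0)
x*a = -33*0 = 0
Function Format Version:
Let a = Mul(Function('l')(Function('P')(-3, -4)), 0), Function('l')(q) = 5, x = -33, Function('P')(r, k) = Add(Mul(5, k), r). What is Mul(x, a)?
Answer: 0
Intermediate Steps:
Function('P')(r, k) = Add(r, Mul(5, k))
a = 0 (a = Mul(5, 0) = 0)
Mul(x, a) = Mul(-33, 0) = 0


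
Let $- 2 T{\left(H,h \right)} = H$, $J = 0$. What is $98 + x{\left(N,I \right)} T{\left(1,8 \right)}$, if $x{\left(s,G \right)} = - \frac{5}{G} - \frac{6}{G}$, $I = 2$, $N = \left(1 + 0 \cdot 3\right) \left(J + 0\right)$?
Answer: $\frac{403}{4} \approx 100.75$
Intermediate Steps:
$T{\left(H,h \right)} = - \frac{H}{2}$
$N = 0$ ($N = \left(1 + 0 \cdot 3\right) \left(0 + 0\right) = \left(1 + 0\right) 0 = 1 \cdot 0 = 0$)
$x{\left(s,G \right)} = - \frac{11}{G}$
$98 + x{\left(N,I \right)} T{\left(1,8 \right)} = 98 + - \frac{11}{2} \left(\left(- \frac{1}{2}\right) 1\right) = 98 + \left(-11\right) \frac{1}{2} \left(- \frac{1}{2}\right) = 98 - - \frac{11}{4} = 98 + \frac{11}{4} = \frac{403}{4}$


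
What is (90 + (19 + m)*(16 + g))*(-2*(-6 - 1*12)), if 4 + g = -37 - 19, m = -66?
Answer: 77688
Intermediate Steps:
g = -60 (g = -4 + (-37 - 19) = -4 - 56 = -60)
(90 + (19 + m)*(16 + g))*(-2*(-6 - 1*12)) = (90 + (19 - 66)*(16 - 60))*(-2*(-6 - 1*12)) = (90 - 47*(-44))*(-2*(-6 - 12)) = (90 + 2068)*(-2*(-18)) = 2158*36 = 77688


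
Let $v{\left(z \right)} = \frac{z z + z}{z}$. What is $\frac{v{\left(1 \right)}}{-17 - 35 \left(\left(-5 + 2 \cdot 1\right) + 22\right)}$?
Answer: $- \frac{1}{341} \approx -0.0029326$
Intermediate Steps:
$v{\left(z \right)} = \frac{z + z^{2}}{z}$ ($v{\left(z \right)} = \frac{z^{2} + z}{z} = \frac{z + z^{2}}{z}$)
$\frac{v{\left(1 \right)}}{-17 - 35 \left(\left(-5 + 2 \cdot 1\right) + 22\right)} = \frac{1 + 1}{-17 - 35 \left(\left(-5 + 2 \cdot 1\right) + 22\right)} = \frac{2}{-17 - 35 \left(\left(-5 + 2\right) + 22\right)} = \frac{2}{-17 - 35 \left(-3 + 22\right)} = \frac{2}{-17 - 665} = \frac{2}{-682} = 2 \left(- \frac{1}{682}\right) = - \frac{1}{341}$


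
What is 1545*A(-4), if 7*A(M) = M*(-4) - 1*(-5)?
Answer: 4635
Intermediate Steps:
A(M) = 5/7 - 4*M/7 (A(M) = (M*(-4) - 1*(-5))/7 = (-4*M + 5)/7 = (5 - 4*M)/7 = 5/7 - 4*M/7)
1545*A(-4) = 1545*(5/7 - 4/7*(-4)) = 1545*(5/7 + 16/7) = 1545*3 = 4635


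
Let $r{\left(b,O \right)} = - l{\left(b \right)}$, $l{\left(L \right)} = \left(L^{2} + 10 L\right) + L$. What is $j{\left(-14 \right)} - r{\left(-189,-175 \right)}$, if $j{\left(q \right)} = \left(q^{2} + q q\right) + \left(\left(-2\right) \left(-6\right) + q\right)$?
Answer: $34032$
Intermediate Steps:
$l{\left(L \right)} = L^{2} + 11 L$
$r{\left(b,O \right)} = - b \left(11 + b\right)$
$j{\left(q \right)} = 12 + q + 2 q^{2}$ ($j{\left(q \right)} = \left(q^{2} + q^{2}\right) + \left(12 + q\right) = 2 q^{2} + \left(12 + q\right) = 12 + q + 2 q^{2}$)
$j{\left(-14 \right)} - r{\left(-189,-175 \right)} = \left(12 - 14 + 2 \left(-14\right)^{2}\right) - \left(-1\right) \left(-189\right) \left(11 - 189\right) = \left(12 - 14 + 2 \cdot 196\right) - \left(-1\right) \left(-189\right) \left(-178\right) = \left(12 - 14 + 392\right) - -33642 = 390 + 33642 = 34032$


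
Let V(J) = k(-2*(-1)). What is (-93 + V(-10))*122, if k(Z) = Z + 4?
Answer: -10614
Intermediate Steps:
k(Z) = 4 + Z
V(J) = 6 (V(J) = 4 - 2*(-1) = 4 + 2 = 6)
(-93 + V(-10))*122 = (-93 + 6)*122 = -87*122 = -10614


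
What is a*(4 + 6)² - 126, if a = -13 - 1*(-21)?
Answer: 674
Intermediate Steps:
a = 8 (a = -13 + 21 = 8)
a*(4 + 6)² - 126 = 8*(4 + 6)² - 126 = 8*10² - 126 = 8*100 - 126 = 800 - 126 = 674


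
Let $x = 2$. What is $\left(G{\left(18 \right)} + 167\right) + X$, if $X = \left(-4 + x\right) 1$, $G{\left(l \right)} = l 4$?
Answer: $237$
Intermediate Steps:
$G{\left(l \right)} = 4 l$
$X = -2$ ($X = \left(-4 + 2\right) 1 = \left(-2\right) 1 = -2$)
$\left(G{\left(18 \right)} + 167\right) + X = \left(4 \cdot 18 + 167\right) - 2 = \left(72 + 167\right) - 2 = 239 - 2 = 237$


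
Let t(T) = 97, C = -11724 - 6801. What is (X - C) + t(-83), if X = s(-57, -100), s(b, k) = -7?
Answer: 18615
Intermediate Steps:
X = -7
C = -18525
(X - C) + t(-83) = (-7 - 1*(-18525)) + 97 = (-7 + 18525) + 97 = 18518 + 97 = 18615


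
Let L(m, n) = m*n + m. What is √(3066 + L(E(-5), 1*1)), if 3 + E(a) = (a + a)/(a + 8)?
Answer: 2*√6870/3 ≈ 55.257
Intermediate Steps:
E(a) = -3 + 2*a/(8 + a) (E(a) = -3 + (a + a)/(a + 8) = -3 + (2*a)/(8 + a) = -3 + 2*a/(8 + a))
L(m, n) = m + m*n
√(3066 + L(E(-5), 1*1)) = √(3066 + ((-24 - 1*(-5))/(8 - 5))*(1 + 1*1)) = √(3066 + ((-24 + 5)/3)*(1 + 1)) = √(3066 + ((⅓)*(-19))*2) = √(3066 - 19/3*2) = √(3066 - 38/3) = √(9160/3) = 2*√6870/3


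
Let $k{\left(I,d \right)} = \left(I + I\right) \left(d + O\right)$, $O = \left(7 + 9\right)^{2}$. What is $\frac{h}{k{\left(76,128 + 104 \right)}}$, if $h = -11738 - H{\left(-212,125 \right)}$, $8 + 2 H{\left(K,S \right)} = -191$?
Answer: $- \frac{23277}{148352} \approx -0.1569$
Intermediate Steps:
$H{\left(K,S \right)} = - \frac{199}{2}$ ($H{\left(K,S \right)} = -4 + \frac{1}{2} \left(-191\right) = -4 - \frac{191}{2} = - \frac{199}{2}$)
$O = 256$ ($O = 16^{2} = 256$)
$k{\left(I,d \right)} = 2 I \left(256 + d\right)$ ($k{\left(I,d \right)} = \left(I + I\right) \left(d + 256\right) = 2 I \left(256 + d\right)$)
$h = - \frac{23277}{2}$ ($h = -11738 - - \frac{199}{2} = -11738 + \frac{199}{2} = - \frac{23277}{2} \approx -11639.0$)
$\frac{h}{k{\left(76,128 + 104 \right)}} = - \frac{23277}{2 \cdot 2 \cdot 76 \left(256 + \left(128 + 104\right)\right)} = - \frac{23277}{2 \cdot 2 \cdot 76 \left(256 + 232\right)} = - \frac{23277}{2 \cdot 2 \cdot 76 \cdot 488} = - \frac{23277}{2 \cdot 74176} = \left(- \frac{23277}{2}\right) \frac{1}{74176} = - \frac{23277}{148352}$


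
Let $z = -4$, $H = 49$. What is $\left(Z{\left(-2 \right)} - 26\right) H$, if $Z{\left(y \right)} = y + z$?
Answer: $-1568$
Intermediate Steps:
$Z{\left(y \right)} = -4 + y$ ($Z{\left(y \right)} = y - 4 = -4 + y$)
$\left(Z{\left(-2 \right)} - 26\right) H = \left(\left(-4 - 2\right) - 26\right) 49 = \left(-6 - 26\right) 49 = \left(-32\right) 49 = -1568$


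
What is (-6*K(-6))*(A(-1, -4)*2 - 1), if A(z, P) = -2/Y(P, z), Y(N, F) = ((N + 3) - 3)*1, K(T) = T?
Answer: 0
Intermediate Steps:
Y(N, F) = N (Y(N, F) = ((3 + N) - 3)*1 = N*1 = N)
A(z, P) = -2/P
(-6*K(-6))*(A(-1, -4)*2 - 1) = (-6*(-6))*(-2/(-4)*2 - 1) = 36*(-2*(-1/4)*2 - 1) = 36*((1/2)*2 - 1) = 36*(1 - 1) = 36*0 = 0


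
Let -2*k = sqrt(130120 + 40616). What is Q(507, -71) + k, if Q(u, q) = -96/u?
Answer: -32/169 - 2*sqrt(10671) ≈ -206.79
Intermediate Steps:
k = -2*sqrt(10671) (k = -sqrt(130120 + 40616)/2 = -2*sqrt(10671) ≈ -206.60)
Q(507, -71) + k = -96/507 - 2*sqrt(10671) = -96*1/507 - 2*sqrt(10671) = -32/169 - 2*sqrt(10671)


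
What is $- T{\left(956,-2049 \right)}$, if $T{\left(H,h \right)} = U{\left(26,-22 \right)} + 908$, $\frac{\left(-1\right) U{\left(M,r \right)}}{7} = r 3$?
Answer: $-1370$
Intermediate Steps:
$U{\left(M,r \right)} = - 21 r$ ($U{\left(M,r \right)} = - 7 r 3 = - 7 \cdot 3 r = - 21 r$)
$T{\left(H,h \right)} = 1370$ ($T{\left(H,h \right)} = \left(-21\right) \left(-22\right) + 908 = 462 + 908 = 1370$)
$- T{\left(956,-2049 \right)} = \left(-1\right) 1370 = -1370$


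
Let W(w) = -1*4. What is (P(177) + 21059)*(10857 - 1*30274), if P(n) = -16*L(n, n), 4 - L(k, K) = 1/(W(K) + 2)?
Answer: -407504579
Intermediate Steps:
W(w) = -4
L(k, K) = 9/2 (L(k, K) = 4 - 1/(-4 + 2) = 4 - 1/(-2) = 4 - 1*(-1/2) = 4 + 1/2 = 9/2)
P(n) = -72 (P(n) = -16*9/2 = -72)
(P(177) + 21059)*(10857 - 1*30274) = (-72 + 21059)*(10857 - 1*30274) = 20987*(10857 - 30274) = 20987*(-19417) = -407504579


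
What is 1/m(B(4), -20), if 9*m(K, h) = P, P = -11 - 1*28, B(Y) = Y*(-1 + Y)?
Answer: -3/13 ≈ -0.23077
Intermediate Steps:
P = -39 (P = -11 - 28 = -39)
m(K, h) = -13/3 (m(K, h) = (⅑)*(-39) = -13/3)
1/m(B(4), -20) = 1/(-13/3) = -3/13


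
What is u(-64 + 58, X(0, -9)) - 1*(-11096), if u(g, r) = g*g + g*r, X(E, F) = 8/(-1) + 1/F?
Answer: 33542/3 ≈ 11181.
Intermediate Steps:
X(E, F) = -8 + 1/F (X(E, F) = 8*(-1) + 1/F = -8 + 1/F)
u(g, r) = g**2 + g*r
u(-64 + 58, X(0, -9)) - 1*(-11096) = (-64 + 58)*((-64 + 58) + (-8 + 1/(-9))) - 1*(-11096) = -6*(-6 + (-8 - 1/9)) + 11096 = -6*(-6 - 73/9) + 11096 = -6*(-127/9) + 11096 = 254/3 + 11096 = 33542/3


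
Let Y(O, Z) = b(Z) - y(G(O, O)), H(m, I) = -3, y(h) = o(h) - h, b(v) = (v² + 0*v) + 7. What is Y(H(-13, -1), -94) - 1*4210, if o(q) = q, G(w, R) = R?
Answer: 4633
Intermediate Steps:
b(v) = 7 + v² (b(v) = (v² + 0) + 7 = v² + 7 = 7 + v²)
y(h) = 0 (y(h) = h - h = 0)
Y(O, Z) = 7 + Z² (Y(O, Z) = (7 + Z²) - 1*0 = (7 + Z²) + 0 = 7 + Z²)
Y(H(-13, -1), -94) - 1*4210 = (7 + (-94)²) - 1*4210 = (7 + 8836) - 4210 = 8843 - 4210 = 4633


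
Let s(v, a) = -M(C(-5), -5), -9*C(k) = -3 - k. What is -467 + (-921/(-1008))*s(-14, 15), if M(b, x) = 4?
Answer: -39535/84 ≈ -470.65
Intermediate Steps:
C(k) = ⅓ + k/9 (C(k) = -(-3 - k)/9 = ⅓ + k/9)
s(v, a) = -4 (s(v, a) = -1*4 = -4)
-467 + (-921/(-1008))*s(-14, 15) = -467 - 921/(-1008)*(-4) = -467 - 921*(-1/1008)*(-4) = -467 + (307/336)*(-4) = -467 - 307/84 = -39535/84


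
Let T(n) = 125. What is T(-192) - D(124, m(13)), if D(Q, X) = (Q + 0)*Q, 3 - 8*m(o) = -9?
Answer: -15251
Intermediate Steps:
m(o) = 3/2 (m(o) = 3/8 - 1/8*(-9) = 3/8 + 9/8 = 3/2)
D(Q, X) = Q**2 (D(Q, X) = Q*Q = Q**2)
T(-192) - D(124, m(13)) = 125 - 1*124**2 = 125 - 1*15376 = 125 - 15376 = -15251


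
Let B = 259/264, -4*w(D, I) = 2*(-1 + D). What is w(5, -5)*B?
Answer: -259/132 ≈ -1.9621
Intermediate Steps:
w(D, I) = ½ - D/2 (w(D, I) = -(-1 + D)/2 = -(-2 + 2*D)/4 = ½ - D/2)
B = 259/264 (B = 259*(1/264) = 259/264 ≈ 0.98106)
w(5, -5)*B = (½ - ½*5)*(259/264) = (½ - 5/2)*(259/264) = -2*259/264 = -259/132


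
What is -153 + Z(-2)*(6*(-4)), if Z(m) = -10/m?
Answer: -273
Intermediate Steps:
-153 + Z(-2)*(6*(-4)) = -153 + (-10/(-2))*(6*(-4)) = -153 - 10*(-1/2)*(-24) = -153 + 5*(-24) = -153 - 120 = -273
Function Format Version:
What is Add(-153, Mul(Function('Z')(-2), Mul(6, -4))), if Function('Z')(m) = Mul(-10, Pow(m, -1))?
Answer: -273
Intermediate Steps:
Add(-153, Mul(Function('Z')(-2), Mul(6, -4))) = Add(-153, Mul(Mul(-10, Pow(-2, -1)), Mul(6, -4))) = Add(-153, Mul(Mul(-10, Rational(-1, 2)), -24)) = Add(-153, Mul(5, -24)) = Add(-153, -120) = -273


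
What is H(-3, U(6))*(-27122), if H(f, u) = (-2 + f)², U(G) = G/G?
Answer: -678050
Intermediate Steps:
U(G) = 1
H(-3, U(6))*(-27122) = (-2 - 3)²*(-27122) = (-5)²*(-27122) = 25*(-27122) = -678050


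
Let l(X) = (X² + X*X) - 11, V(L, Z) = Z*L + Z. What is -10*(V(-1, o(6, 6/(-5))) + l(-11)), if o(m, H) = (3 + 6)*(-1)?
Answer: -2310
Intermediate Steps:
o(m, H) = -9 (o(m, H) = 9*(-1) = -9)
V(L, Z) = Z + L*Z (V(L, Z) = L*Z + Z = Z + L*Z)
l(X) = -11 + 2*X² (l(X) = (X² + X²) - 11 = 2*X² - 11 = -11 + 2*X²)
-10*(V(-1, o(6, 6/(-5))) + l(-11)) = -10*(-9*(1 - 1) + (-11 + 2*(-11)²)) = -10*(-9*0 + (-11 + 2*121)) = -10*(0 + (-11 + 242)) = -10*(0 + 231) = -10*231 = -2310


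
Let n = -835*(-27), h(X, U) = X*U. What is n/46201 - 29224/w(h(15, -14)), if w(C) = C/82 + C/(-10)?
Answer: -13835063741/8731989 ≈ -1584.4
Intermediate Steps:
h(X, U) = U*X
w(C) = -18*C/205 (w(C) = C*(1/82) + C*(-⅒) = C/82 - C/10 = -18*C/205)
n = 22545
n/46201 - 29224/w(h(15, -14)) = 22545/46201 - 29224/((-(-252)*15/205)) = 22545*(1/46201) - 29224/((-18/205*(-210))) = 22545/46201 - 29224/756/41 = 22545/46201 - 29224*41/756 = 22545/46201 - 299546/189 = -13835063741/8731989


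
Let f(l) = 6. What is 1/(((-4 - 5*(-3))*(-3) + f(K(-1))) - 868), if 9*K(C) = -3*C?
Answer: -1/895 ≈ -0.0011173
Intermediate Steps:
K(C) = -C/3 (K(C) = (-3*C)/9 = -C/3)
1/(((-4 - 5*(-3))*(-3) + f(K(-1))) - 868) = 1/(((-4 - 5*(-3))*(-3) + 6) - 868) = 1/(((-4 + 15)*(-3) + 6) - 868) = 1/((11*(-3) + 6) - 868) = 1/((-33 + 6) - 868) = 1/(-27 - 868) = 1/(-895) = -1/895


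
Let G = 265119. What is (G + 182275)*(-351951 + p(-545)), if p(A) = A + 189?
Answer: -157620037958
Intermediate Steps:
p(A) = 189 + A
(G + 182275)*(-351951 + p(-545)) = (265119 + 182275)*(-351951 + (189 - 545)) = 447394*(-351951 - 356) = 447394*(-352307) = -157620037958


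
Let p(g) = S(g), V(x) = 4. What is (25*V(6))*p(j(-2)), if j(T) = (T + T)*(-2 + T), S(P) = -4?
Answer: -400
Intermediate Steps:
j(T) = 2*T*(-2 + T) (j(T) = (2*T)*(-2 + T) = 2*T*(-2 + T))
p(g) = -4
(25*V(6))*p(j(-2)) = (25*4)*(-4) = 100*(-4) = -400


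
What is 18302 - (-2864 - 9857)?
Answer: 31023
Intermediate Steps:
18302 - (-2864 - 9857) = 18302 - 1*(-12721) = 18302 + 12721 = 31023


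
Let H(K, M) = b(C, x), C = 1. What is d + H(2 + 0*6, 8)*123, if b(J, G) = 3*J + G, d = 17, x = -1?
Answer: 263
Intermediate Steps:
b(J, G) = G + 3*J
H(K, M) = 2 (H(K, M) = -1 + 3*1 = -1 + 3 = 2)
d + H(2 + 0*6, 8)*123 = 17 + 2*123 = 17 + 246 = 263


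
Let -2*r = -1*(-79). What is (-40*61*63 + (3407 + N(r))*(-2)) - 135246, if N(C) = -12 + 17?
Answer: -295790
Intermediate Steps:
r = -79/2 (r = -(-1)*(-79)/2 = -1/2*79 = -79/2 ≈ -39.500)
N(C) = 5
(-40*61*63 + (3407 + N(r))*(-2)) - 135246 = (-40*61*63 + (3407 + 5)*(-2)) - 135246 = (-2440*63 + 3412*(-2)) - 135246 = (-153720 - 6824) - 135246 = -160544 - 135246 = -295790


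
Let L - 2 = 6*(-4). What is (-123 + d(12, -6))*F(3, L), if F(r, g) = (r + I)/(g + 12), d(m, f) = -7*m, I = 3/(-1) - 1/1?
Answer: -207/10 ≈ -20.700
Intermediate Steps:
L = -22 (L = 2 + 6*(-4) = 2 - 24 = -22)
I = -4 (I = 3*(-1) - 1*1 = -3 - 1 = -4)
F(r, g) = (-4 + r)/(12 + g) (F(r, g) = (r - 4)/(g + 12) = (-4 + r)/(12 + g))
(-123 + d(12, -6))*F(3, L) = (-123 - 7*12)*((-4 + 3)/(12 - 22)) = (-123 - 84)*(-1/(-10)) = -(-207)*(-1)/10 = -207*⅒ = -207/10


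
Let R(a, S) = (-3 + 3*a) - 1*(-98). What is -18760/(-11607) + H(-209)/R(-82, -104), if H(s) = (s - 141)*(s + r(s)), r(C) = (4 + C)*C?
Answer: 173209450960/1752657 ≈ 98827.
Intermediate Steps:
r(C) = C*(4 + C)
R(a, S) = 95 + 3*a (R(a, S) = (-3 + 3*a) + 98 = 95 + 3*a)
H(s) = (-141 + s)*(s + s*(4 + s)) (H(s) = (s - 141)*(s + s*(4 + s)) = (-141 + s)*(s + s*(4 + s)))
-18760/(-11607) + H(-209)/R(-82, -104) = -18760/(-11607) + (-209*(-705 + (-209)**2 - 136*(-209)))/(95 + 3*(-82)) = -18760*(-1/11607) + (-209*(-705 + 43681 + 28424))/(95 - 246) = 18760/11607 - 209*71400/(-151) = 18760/11607 - 14922600*(-1/151) = 18760/11607 + 14922600/151 = 173209450960/1752657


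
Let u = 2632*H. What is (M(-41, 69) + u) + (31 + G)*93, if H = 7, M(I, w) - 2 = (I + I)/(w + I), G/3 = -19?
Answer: 224071/14 ≈ 16005.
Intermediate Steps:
G = -57 (G = 3*(-19) = -57)
M(I, w) = 2 + 2*I/(I + w) (M(I, w) = 2 + (I + I)/(w + I) = 2 + (2*I)/(I + w) = 2 + 2*I/(I + w))
u = 18424 (u = 2632*7 = 18424)
(M(-41, 69) + u) + (31 + G)*93 = (2*(69 + 2*(-41))/(-41 + 69) + 18424) + (31 - 57)*93 = (2*(69 - 82)/28 + 18424) - 26*93 = (2*(1/28)*(-13) + 18424) - 2418 = (-13/14 + 18424) - 2418 = 257923/14 - 2418 = 224071/14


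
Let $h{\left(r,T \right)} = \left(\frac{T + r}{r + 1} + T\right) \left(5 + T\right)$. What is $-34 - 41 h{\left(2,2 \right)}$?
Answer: $- \frac{2972}{3} \approx -990.67$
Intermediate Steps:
$h{\left(r,T \right)} = \left(5 + T\right) \left(T + \frac{T + r}{1 + r}\right)$ ($h{\left(r,T \right)} = \left(\frac{T + r}{1 + r} + T\right) \left(5 + T\right) = \left(T + \frac{T + r}{1 + r}\right) \left(5 + T\right) = \left(5 + T\right) \left(T + \frac{T + r}{1 + r}\right)$)
$-34 - 41 h{\left(2,2 \right)} = -34 - 41 \frac{2 \cdot 2^{2} + 5 \cdot 2 + 10 \cdot 2 + 2 \cdot 2^{2} + 6 \cdot 2 \cdot 2}{1 + 2} = -34 - 41 \frac{2 \cdot 4 + 10 + 20 + 2 \cdot 4 + 24}{3} = -34 - 41 \frac{8 + 10 + 20 + 8 + 24}{3} = -34 - 41 \cdot \frac{1}{3} \cdot 70 = -34 - \frac{2870}{3} = - \frac{2972}{3}$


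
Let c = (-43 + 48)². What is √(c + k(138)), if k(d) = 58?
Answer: √83 ≈ 9.1104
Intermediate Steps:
c = 25 (c = 5² = 25)
√(c + k(138)) = √(25 + 58) = √83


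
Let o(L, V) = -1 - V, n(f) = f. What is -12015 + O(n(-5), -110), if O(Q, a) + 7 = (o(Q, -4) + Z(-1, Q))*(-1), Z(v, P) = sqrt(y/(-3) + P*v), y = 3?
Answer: -12027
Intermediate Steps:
Z(v, P) = sqrt(-1 + P*v) (Z(v, P) = sqrt(3/(-3) + P*v) = sqrt(3*(-1/3) + P*v) = sqrt(-1 + P*v))
O(Q, a) = -10 - sqrt(-1 - Q) (O(Q, a) = -7 + ((-1 - 1*(-4)) + sqrt(-1 + Q*(-1)))*(-1) = -7 + ((-1 + 4) + sqrt(-1 - Q))*(-1) = -7 + (3 + sqrt(-1 - Q))*(-1) = -7 + (-3 - sqrt(-1 - Q)) = -10 - sqrt(-1 - Q))
-12015 + O(n(-5), -110) = -12015 + (-10 - sqrt(-1 - 1*(-5))) = -12015 + (-10 - sqrt(-1 + 5)) = -12015 + (-10 - sqrt(4)) = -12015 + (-10 - 1*2) = -12015 + (-10 - 2) = -12015 - 12 = -12027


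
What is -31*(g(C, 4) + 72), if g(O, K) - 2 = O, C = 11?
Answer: -2635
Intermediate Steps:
g(O, K) = 2 + O
-31*(g(C, 4) + 72) = -31*((2 + 11) + 72) = -31*(13 + 72) = -31*85 = -2635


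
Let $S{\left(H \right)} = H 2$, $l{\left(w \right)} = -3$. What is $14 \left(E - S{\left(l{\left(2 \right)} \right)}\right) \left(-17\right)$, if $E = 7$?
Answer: $-3094$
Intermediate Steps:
$S{\left(H \right)} = 2 H$
$14 \left(E - S{\left(l{\left(2 \right)} \right)}\right) \left(-17\right) = 14 \left(7 - 2 \left(-3\right)\right) \left(-17\right) = 14 \left(7 - -6\right) \left(-17\right) = 14 \left(7 + 6\right) \left(-17\right) = 14 \cdot 13 \left(-17\right) = 182 \left(-17\right) = -3094$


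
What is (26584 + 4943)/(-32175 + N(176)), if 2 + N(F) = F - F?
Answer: -31527/32177 ≈ -0.97980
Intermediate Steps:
N(F) = -2 (N(F) = -2 + (F - F) = -2 + 0 = -2)
(26584 + 4943)/(-32175 + N(176)) = (26584 + 4943)/(-32175 - 2) = 31527/(-32177) = 31527*(-1/32177) = -31527/32177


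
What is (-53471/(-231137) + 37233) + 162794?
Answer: 46233694170/231137 ≈ 2.0003e+5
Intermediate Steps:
(-53471/(-231137) + 37233) + 162794 = (-53471*(-1/231137) + 37233) + 162794 = (53471/231137 + 37233) + 162794 = 8605977392/231137 + 162794 = 46233694170/231137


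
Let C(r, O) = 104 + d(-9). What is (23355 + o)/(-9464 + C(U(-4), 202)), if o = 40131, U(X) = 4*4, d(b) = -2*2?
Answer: -31743/4682 ≈ -6.7798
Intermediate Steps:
d(b) = -4
U(X) = 16
C(r, O) = 100 (C(r, O) = 104 - 4 = 100)
(23355 + o)/(-9464 + C(U(-4), 202)) = (23355 + 40131)/(-9464 + 100) = 63486/(-9364) = 63486*(-1/9364) = -31743/4682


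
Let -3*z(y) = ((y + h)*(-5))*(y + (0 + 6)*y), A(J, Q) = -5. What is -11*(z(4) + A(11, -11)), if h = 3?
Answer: -10615/3 ≈ -3538.3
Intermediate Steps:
z(y) = -7*y*(-15 - 5*y)/3 (z(y) = -(y + 3)*(-5)*(y + (0 + 6)*y)/3 = -(3 + y)*(-5)*(y + 6*y)/3 = -(-15 - 5*y)*7*y/3 = -7*y*(-15 - 5*y)/3)
-11*(z(4) + A(11, -11)) = -11*((35/3)*4*(3 + 4) - 5) = -11*((35/3)*4*7 - 5) = -11*(980/3 - 5) = -11*965/3 = -10615/3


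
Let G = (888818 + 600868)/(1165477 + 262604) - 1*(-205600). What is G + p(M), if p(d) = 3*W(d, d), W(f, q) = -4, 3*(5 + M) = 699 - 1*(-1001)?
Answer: 97865935438/476027 ≈ 2.0559e+5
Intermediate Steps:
M = 1685/3 (M = -5 + (699 - 1*(-1001))/3 = -5 + (699 + 1001)/3 = -5 + (⅓)*1700 = -5 + 1700/3 = 1685/3 ≈ 561.67)
p(d) = -12 (p(d) = 3*(-4) = -12)
G = 97871647762/476027 (G = 1489686/1428081 + 205600 = 1489686*(1/1428081) + 205600 = 496562/476027 + 205600 = 97871647762/476027 ≈ 2.0560e+5)
G + p(M) = 97871647762/476027 - 12 = 97865935438/476027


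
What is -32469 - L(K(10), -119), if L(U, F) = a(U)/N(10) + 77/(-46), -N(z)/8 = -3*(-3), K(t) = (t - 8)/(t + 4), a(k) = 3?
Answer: -17921941/552 ≈ -32467.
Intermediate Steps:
K(t) = (-8 + t)/(4 + t)
N(z) = -72 (N(z) = -(-24)*(-3) = -8*9 = -72)
L(U, F) = -947/552 (L(U, F) = 3/(-72) + 77/(-46) = 3*(-1/72) + 77*(-1/46) = -1/24 - 77/46 = -947/552)
-32469 - L(K(10), -119) = -32469 - 1*(-947/552) = -32469 + 947/552 = -17921941/552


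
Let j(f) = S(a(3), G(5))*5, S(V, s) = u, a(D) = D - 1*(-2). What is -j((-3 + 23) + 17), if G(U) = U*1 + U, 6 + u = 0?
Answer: 30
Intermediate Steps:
u = -6 (u = -6 + 0 = -6)
a(D) = 2 + D (a(D) = D + 2 = 2 + D)
G(U) = 2*U (G(U) = U + U = 2*U)
S(V, s) = -6
j(f) = -30 (j(f) = -6*5 = -30)
-j((-3 + 23) + 17) = -1*(-30) = 30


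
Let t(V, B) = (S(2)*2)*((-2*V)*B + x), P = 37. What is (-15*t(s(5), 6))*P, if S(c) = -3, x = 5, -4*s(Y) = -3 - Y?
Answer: -63270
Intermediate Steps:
s(Y) = 3/4 + Y/4 (s(Y) = -(-3 - Y)/4 = 3/4 + Y/4)
t(V, B) = -30 + 12*B*V (t(V, B) = (-3*2)*((-2*V)*B + 5) = -6*(-2*B*V + 5) = -6*(5 - 2*B*V) = -30 + 12*B*V)
(-15*t(s(5), 6))*P = -15*(-30 + 12*6*(3/4 + (1/4)*5))*37 = -15*(-30 + 12*6*(3/4 + 5/4))*37 = -15*(-30 + 12*6*2)*37 = -15*(-30 + 144)*37 = -15*114*37 = -1710*37 = -63270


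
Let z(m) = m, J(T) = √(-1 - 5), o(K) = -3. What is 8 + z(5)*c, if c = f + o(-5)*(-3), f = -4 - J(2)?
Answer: 33 - 5*I*√6 ≈ 33.0 - 12.247*I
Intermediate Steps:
J(T) = I*√6 (J(T) = √(-6) = I*√6)
f = -4 - I*√6 ≈ -4.0 - 2.4495*I
c = 5 - I*√6 (c = (-4 - I*√6) - 3*(-3) = (-4 - I*√6) + 9 = 5 - I*√6 ≈ 5.0 - 2.4495*I)
8 + z(5)*c = 8 + 5*(5 - I*√6) = 8 + (25 - 5*I*√6) = 33 - 5*I*√6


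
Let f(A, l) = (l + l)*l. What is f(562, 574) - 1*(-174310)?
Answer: 833262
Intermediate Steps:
f(A, l) = 2*l² (f(A, l) = (2*l)*l = 2*l²)
f(562, 574) - 1*(-174310) = 2*574² - 1*(-174310) = 2*329476 + 174310 = 658952 + 174310 = 833262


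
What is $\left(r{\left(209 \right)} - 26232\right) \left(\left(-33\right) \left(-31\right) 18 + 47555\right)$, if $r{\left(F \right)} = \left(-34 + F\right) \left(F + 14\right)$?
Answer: $843941417$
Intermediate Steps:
$r{\left(F \right)} = \left(-34 + F\right) \left(14 + F\right)$
$\left(r{\left(209 \right)} - 26232\right) \left(\left(-33\right) \left(-31\right) 18 + 47555\right) = \left(\left(-476 + 209^{2} - 4180\right) - 26232\right) \left(\left(-33\right) \left(-31\right) 18 + 47555\right) = \left(\left(-476 + 43681 - 4180\right) - 26232\right) \left(1023 \cdot 18 + 47555\right) = \left(39025 - 26232\right) \left(18414 + 47555\right) = 12793 \cdot 65969 = 843941417$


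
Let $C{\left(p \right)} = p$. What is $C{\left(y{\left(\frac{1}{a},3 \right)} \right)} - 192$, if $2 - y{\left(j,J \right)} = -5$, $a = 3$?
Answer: $-185$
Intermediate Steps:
$y{\left(j,J \right)} = 7$ ($y{\left(j,J \right)} = 2 - -5 = 2 + 5 = 7$)
$C{\left(y{\left(\frac{1}{a},3 \right)} \right)} - 192 = 7 - 192 = -185$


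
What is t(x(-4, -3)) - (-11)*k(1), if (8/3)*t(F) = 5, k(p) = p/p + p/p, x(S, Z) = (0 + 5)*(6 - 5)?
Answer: 191/8 ≈ 23.875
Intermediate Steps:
x(S, Z) = 5 (x(S, Z) = 5*1 = 5)
k(p) = 2 (k(p) = 1 + 1 = 2)
t(F) = 15/8 (t(F) = (3/8)*5 = 15/8)
t(x(-4, -3)) - (-11)*k(1) = 15/8 - (-11)*2 = 15/8 - 1*(-22) = 15/8 + 22 = 191/8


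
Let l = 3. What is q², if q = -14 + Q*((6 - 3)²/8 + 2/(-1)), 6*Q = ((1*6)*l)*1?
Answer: 17689/64 ≈ 276.39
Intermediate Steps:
Q = 3 (Q = (((1*6)*3)*1)/6 = ((6*3)*1)/6 = (18*1)/6 = (⅙)*18 = 3)
q = -133/8 (q = -14 + 3*((6 - 3)²/8 + 2/(-1)) = -14 + 3*(3²*(⅛) + 2*(-1)) = -14 + 3*(9*(⅛) - 2) = -14 + 3*(9/8 - 2) = -14 + 3*(-7/8) = -14 - 21/8 = -133/8 ≈ -16.625)
q² = (-133/8)² = 17689/64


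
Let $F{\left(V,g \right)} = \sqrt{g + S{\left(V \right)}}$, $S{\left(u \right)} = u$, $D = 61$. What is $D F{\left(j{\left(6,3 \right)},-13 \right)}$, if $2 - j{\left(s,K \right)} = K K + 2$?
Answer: $61 i \sqrt{22} \approx 286.12 i$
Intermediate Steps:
$j{\left(s,K \right)} = - K^{2}$ ($j{\left(s,K \right)} = 2 - \left(K K + 2\right) = 2 - \left(K^{2} + 2\right) = 2 - \left(2 + K^{2}\right) = - K^{2}$)
$F{\left(V,g \right)} = \sqrt{V + g}$ ($F{\left(V,g \right)} = \sqrt{g + V} = \sqrt{V + g}$)
$D F{\left(j{\left(6,3 \right)},-13 \right)} = 61 \sqrt{- 3^{2} - 13} = 61 \sqrt{\left(-1\right) 9 - 13} = 61 \sqrt{-9 - 13} = 61 \sqrt{-22} = 61 i \sqrt{22}$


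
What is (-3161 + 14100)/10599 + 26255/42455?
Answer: 148538398/89996109 ≈ 1.6505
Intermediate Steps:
(-3161 + 14100)/10599 + 26255/42455 = 10939*(1/10599) + 26255*(1/42455) = 10939/10599 + 5251/8491 = 148538398/89996109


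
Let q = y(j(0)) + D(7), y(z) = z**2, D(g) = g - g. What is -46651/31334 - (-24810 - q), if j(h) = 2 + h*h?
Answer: 777475225/31334 ≈ 24813.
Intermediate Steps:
j(h) = 2 + h**2
D(g) = 0
q = 4 (q = (2 + 0**2)**2 + 0 = (2 + 0)**2 + 0 = 2**2 + 0 = 4 + 0 = 4)
-46651/31334 - (-24810 - q) = -46651/31334 - (-24810 - 1*4) = -46651*1/31334 - (-24810 - 4) = -46651/31334 - 1*(-24814) = -46651/31334 + 24814 = 777475225/31334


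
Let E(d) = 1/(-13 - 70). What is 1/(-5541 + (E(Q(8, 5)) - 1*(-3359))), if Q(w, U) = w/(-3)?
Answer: -83/181107 ≈ -0.00045829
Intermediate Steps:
Q(w, U) = -w/3 (Q(w, U) = w*(-⅓) = -w/3)
E(d) = -1/83 (E(d) = 1/(-83) = -1/83)
1/(-5541 + (E(Q(8, 5)) - 1*(-3359))) = 1/(-5541 + (-1/83 - 1*(-3359))) = 1/(-5541 + (-1/83 + 3359)) = 1/(-5541 + 278796/83) = 1/(-181107/83) = -83/181107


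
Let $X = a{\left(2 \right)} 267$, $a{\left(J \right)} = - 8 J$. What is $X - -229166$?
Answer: $224894$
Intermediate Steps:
$X = -4272$ ($X = \left(-8\right) 2 \cdot 267 = \left(-16\right) 267 = -4272$)
$X - -229166 = -4272 - -229166 = -4272 + 229166 = 224894$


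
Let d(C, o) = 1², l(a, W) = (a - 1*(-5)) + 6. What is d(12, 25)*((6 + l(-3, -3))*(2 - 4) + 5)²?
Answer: 529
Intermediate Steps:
l(a, W) = 11 + a (l(a, W) = (a + 5) + 6 = (5 + a) + 6 = 11 + a)
d(C, o) = 1
d(12, 25)*((6 + l(-3, -3))*(2 - 4) + 5)² = 1*((6 + (11 - 3))*(2 - 4) + 5)² = 1*((6 + 8)*(-2) + 5)² = 1*(14*(-2) + 5)² = 1*(-28 + 5)² = 1*(-23)² = 1*529 = 529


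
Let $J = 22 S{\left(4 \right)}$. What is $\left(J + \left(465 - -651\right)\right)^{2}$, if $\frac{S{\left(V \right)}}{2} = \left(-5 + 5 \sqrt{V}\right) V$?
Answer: $3984016$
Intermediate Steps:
$S{\left(V \right)} = 2 V \left(-5 + 5 \sqrt{V}\right)$ ($S{\left(V \right)} = 2 \left(-5 + 5 \sqrt{V}\right) V = 2 V \left(-5 + 5 \sqrt{V}\right)$)
$J = 880$ ($J = 22 \left(\left(-10\right) 4 + 10 \cdot 4^{\frac{3}{2}}\right) = 22 \left(-40 + 10 \cdot 8\right) = 22 \left(-40 + 80\right) = 22 \cdot 40 = 880$)
$\left(J + \left(465 - -651\right)\right)^{2} = \left(880 + \left(465 - -651\right)\right)^{2} = \left(880 + \left(465 + 651\right)\right)^{2} = \left(880 + 1116\right)^{2} = 1996^{2} = 3984016$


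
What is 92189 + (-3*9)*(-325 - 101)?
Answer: 103691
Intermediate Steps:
92189 + (-3*9)*(-325 - 101) = 92189 - 27*(-426) = 92189 + 11502 = 103691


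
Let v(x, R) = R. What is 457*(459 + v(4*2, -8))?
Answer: 206107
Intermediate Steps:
457*(459 + v(4*2, -8)) = 457*(459 - 8) = 457*451 = 206107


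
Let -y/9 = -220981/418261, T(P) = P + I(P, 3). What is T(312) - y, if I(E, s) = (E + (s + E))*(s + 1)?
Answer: 8594943/3053 ≈ 2815.2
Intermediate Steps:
I(E, s) = (1 + s)*(s + 2*E) (I(E, s) = (E + (E + s))*(1 + s) = (s + 2*E)*(1 + s) = (1 + s)*(s + 2*E))
T(P) = 12 + 9*P (T(P) = P + (3 + 3² + 2*P + 2*P*3) = P + (3 + 9 + 2*P + 6*P) = P + (12 + 8*P) = 12 + 9*P)
y = 14517/3053 (y = -(-1988829)/418261 = -9*(-1613/3053) = 14517/3053 ≈ 4.7550)
T(312) - y = (12 + 9*312) - 1*14517/3053 = (12 + 2808) - 14517/3053 = 2820 - 14517/3053 = 8594943/3053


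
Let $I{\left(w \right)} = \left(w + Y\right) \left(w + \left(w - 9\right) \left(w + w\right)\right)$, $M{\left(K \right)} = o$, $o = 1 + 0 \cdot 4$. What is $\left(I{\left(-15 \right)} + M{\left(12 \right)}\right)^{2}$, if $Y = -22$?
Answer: $680375056$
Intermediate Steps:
$o = 1$ ($o = 1 + 0 = 1$)
$M{\left(K \right)} = 1$
$I{\left(w \right)} = \left(-22 + w\right) \left(w + 2 w \left(-9 + w\right)\right)$ ($I{\left(w \right)} = \left(w - 22\right) \left(w + \left(w - 9\right) \left(w + w\right)\right) = \left(-22 + w\right) \left(w + \left(-9 + w\right) 2 w\right) = \left(-22 + w\right) \left(w + 2 w \left(-9 + w\right)\right)$)
$\left(I{\left(-15 \right)} + M{\left(12 \right)}\right)^{2} = \left(- 15 \left(374 - -915 + 2 \left(-15\right)^{2}\right) + 1\right)^{2} = \left(- 15 \left(374 + 915 + 2 \cdot 225\right) + 1\right)^{2} = \left(- 15 \left(374 + 915 + 450\right) + 1\right)^{2} = \left(\left(-15\right) 1739 + 1\right)^{2} = \left(-26085 + 1\right)^{2} = \left(-26084\right)^{2} = 680375056$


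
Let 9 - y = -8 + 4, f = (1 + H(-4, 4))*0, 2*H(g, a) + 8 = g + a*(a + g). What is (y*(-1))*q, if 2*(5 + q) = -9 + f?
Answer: 247/2 ≈ 123.50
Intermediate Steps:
H(g, a) = -4 + g/2 + a*(a + g)/2 (H(g, a) = -4 + (g + a*(a + g))/2 = -4 + (g/2 + a*(a + g)/2) = -4 + g/2 + a*(a + g)/2)
f = 0 (f = (1 + (-4 + (½)*(-4) + (½)*4² + (½)*4*(-4)))*0 = (1 + (-4 - 2 + (½)*16 - 8))*0 = (1 + (-4 - 2 + 8 - 8))*0 = (1 - 6)*0 = -5*0 = 0)
y = 13 (y = 9 - (-8 + 4) = 9 - 1*(-4) = 9 + 4 = 13)
q = -19/2 (q = -5 + (-9 + 0)/2 = -5 + (½)*(-9) = -5 - 9/2 = -19/2 ≈ -9.5000)
(y*(-1))*q = (13*(-1))*(-19/2) = -13*(-19/2) = 247/2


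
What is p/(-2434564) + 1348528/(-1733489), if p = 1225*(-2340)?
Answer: 421492124177/1055072478449 ≈ 0.39949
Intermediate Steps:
p = -2866500
p/(-2434564) + 1348528/(-1733489) = -2866500/(-2434564) + 1348528/(-1733489) = -2866500*(-1/2434564) + 1348528*(-1/1733489) = 716625/608641 - 1348528/1733489 = 421492124177/1055072478449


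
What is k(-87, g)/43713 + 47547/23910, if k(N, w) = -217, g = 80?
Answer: 691077847/348392610 ≈ 1.9836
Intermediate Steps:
k(-87, g)/43713 + 47547/23910 = -217/43713 + 47547/23910 = -217*1/43713 + 47547*(1/23910) = -217/43713 + 15849/7970 = 691077847/348392610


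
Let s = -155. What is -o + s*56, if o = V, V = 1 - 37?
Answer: -8644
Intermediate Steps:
V = -36
o = -36
-o + s*56 = -1*(-36) - 155*56 = 36 - 8680 = -8644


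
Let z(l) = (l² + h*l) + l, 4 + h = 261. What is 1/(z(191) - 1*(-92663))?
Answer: 1/178422 ≈ 5.6047e-6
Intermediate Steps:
h = 257 (h = -4 + 261 = 257)
z(l) = l² + 258*l (z(l) = (l² + 257*l) + l = l² + 258*l)
1/(z(191) - 1*(-92663)) = 1/(191*(258 + 191) - 1*(-92663)) = 1/(191*449 + 92663) = 1/(85759 + 92663) = 1/178422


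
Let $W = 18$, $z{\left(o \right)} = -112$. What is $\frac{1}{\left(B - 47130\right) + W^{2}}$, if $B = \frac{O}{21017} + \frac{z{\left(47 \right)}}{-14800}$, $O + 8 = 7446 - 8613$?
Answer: $- \frac{19440725}{909943514106} \approx -2.1365 \cdot 10^{-5}$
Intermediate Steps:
$O = -1175$ ($O = -8 + \left(7446 - 8613\right) = -8 - 1167 = -1175$)
$B = - \frac{939756}{19440725}$ ($B = - \frac{1175}{21017} - \frac{112}{-14800} = \left(-1175\right) \frac{1}{21017} - - \frac{7}{925} = - \frac{1175}{21017} + \frac{7}{925} = - \frac{939756}{19440725} \approx -0.04834$)
$\frac{1}{\left(B - 47130\right) + W^{2}} = \frac{1}{\left(- \frac{939756}{19440725} - 47130\right) + 18^{2}} = \frac{1}{\left(- \frac{939756}{19440725} - 47130\right) + 324} = \frac{1}{- \frac{916242309006}{19440725} + 324} = \frac{1}{- \frac{909943514106}{19440725}} = - \frac{19440725}{909943514106}$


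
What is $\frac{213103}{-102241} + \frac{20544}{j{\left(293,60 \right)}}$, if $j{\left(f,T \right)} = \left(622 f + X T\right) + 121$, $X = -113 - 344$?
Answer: $- \frac{10306410479}{5280645409} \approx -1.9517$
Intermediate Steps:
$X = -457$ ($X = -113 - 344 = -457$)
$j{\left(f,T \right)} = 121 - 457 T + 622 f$ ($j{\left(f,T \right)} = \left(622 f - 457 T\right) + 121 = \left(- 457 T + 622 f\right) + 121 = 121 - 457 T + 622 f$)
$\frac{213103}{-102241} + \frac{20544}{j{\left(293,60 \right)}} = \frac{213103}{-102241} + \frac{20544}{121 - 27420 + 622 \cdot 293} = 213103 \left(- \frac{1}{102241}\right) + \frac{20544}{121 - 27420 + 182246} = - \frac{213103}{102241} + \frac{20544}{154947} = - \frac{213103}{102241} + 20544 \cdot \frac{1}{154947} = - \frac{213103}{102241} + \frac{6848}{51649} = - \frac{10306410479}{5280645409}$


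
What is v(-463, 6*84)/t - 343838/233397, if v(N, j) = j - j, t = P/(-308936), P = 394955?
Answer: -343838/233397 ≈ -1.4732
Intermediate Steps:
t = -394955/308936 (t = 394955/(-308936) = 394955*(-1/308936) = -394955/308936 ≈ -1.2784)
v(N, j) = 0
v(-463, 6*84)/t - 343838/233397 = 0/(-394955/308936) - 343838/233397 = 0*(-308936/394955) - 343838*1/233397 = 0 - 343838/233397 = -343838/233397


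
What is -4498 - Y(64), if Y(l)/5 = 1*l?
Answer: -4818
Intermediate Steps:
Y(l) = 5*l (Y(l) = 5*(1*l) = 5*l)
-4498 - Y(64) = -4498 - 5*64 = -4498 - 1*320 = -4498 - 320 = -4818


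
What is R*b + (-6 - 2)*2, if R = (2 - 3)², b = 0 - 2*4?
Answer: -24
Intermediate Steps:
b = -8 (b = 0 - 8 = -8)
R = 1 (R = (-1)² = 1)
R*b + (-6 - 2)*2 = 1*(-8) + (-6 - 2)*2 = -8 - 8*2 = -8 - 16 = -24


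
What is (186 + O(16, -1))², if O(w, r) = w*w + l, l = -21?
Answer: 177241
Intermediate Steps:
O(w, r) = -21 + w² (O(w, r) = w*w - 21 = w² - 21 = -21 + w²)
(186 + O(16, -1))² = (186 + (-21 + 16²))² = (186 + (-21 + 256))² = (186 + 235)² = 421² = 177241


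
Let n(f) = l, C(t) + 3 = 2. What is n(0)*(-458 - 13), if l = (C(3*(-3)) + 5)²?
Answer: -7536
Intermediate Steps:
C(t) = -1 (C(t) = -3 + 2 = -1)
l = 16 (l = (-1 + 5)² = 4² = 16)
n(f) = 16
n(0)*(-458 - 13) = 16*(-458 - 13) = 16*(-471) = -7536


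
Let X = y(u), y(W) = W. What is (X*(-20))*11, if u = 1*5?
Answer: -1100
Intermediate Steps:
u = 5
X = 5
(X*(-20))*11 = (5*(-20))*11 = -100*11 = -1100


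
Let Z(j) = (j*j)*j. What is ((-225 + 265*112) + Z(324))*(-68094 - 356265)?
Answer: -14445892858761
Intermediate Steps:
Z(j) = j³ (Z(j) = j²*j = j³)
((-225 + 265*112) + Z(324))*(-68094 - 356265) = ((-225 + 265*112) + 324³)*(-68094 - 356265) = ((-225 + 29680) + 34012224)*(-424359) = (29455 + 34012224)*(-424359) = 34041679*(-424359) = -14445892858761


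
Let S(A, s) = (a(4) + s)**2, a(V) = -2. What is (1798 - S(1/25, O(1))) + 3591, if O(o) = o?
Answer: 5388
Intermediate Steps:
S(A, s) = (-2 + s)**2
(1798 - S(1/25, O(1))) + 3591 = (1798 - (-2 + 1)**2) + 3591 = (1798 - 1*(-1)**2) + 3591 = (1798 - 1*1) + 3591 = (1798 - 1) + 3591 = 1797 + 3591 = 5388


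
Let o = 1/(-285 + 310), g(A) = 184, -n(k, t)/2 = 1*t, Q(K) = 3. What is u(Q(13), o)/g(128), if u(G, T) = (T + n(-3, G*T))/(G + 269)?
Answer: -1/250240 ≈ -3.9962e-6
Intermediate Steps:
n(k, t) = -2*t
o = 1/25 ≈ 0.040000
u(G, T) = (T - 2*G*T)/(269 + G) (u(G, T) = (T - 2*G*T)/(G + 269) = (T - 2*G*T)/(269 + G))
u(Q(13), o)/g(128) = ((1 - 2*3)/(25*(269 + 3)))/184 = ((1/25)*(1 - 6)/272)*(1/184) = ((1/25)*(1/272)*(-5))*(1/184) = -1/1360*1/184 = -1/250240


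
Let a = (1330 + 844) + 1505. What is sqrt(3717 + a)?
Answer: 86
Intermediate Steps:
a = 3679 (a = 2174 + 1505 = 3679)
sqrt(3717 + a) = sqrt(3717 + 3679) = sqrt(7396) = 86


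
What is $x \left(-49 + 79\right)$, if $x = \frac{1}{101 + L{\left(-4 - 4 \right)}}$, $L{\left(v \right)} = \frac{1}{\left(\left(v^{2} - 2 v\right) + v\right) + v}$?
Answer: $\frac{128}{431} \approx 0.29698$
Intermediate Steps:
$L{\left(v \right)} = \frac{1}{v^{2}}$ ($L{\left(v \right)} = \frac{1}{\left(v^{2} - v\right) + v} = \frac{1}{v^{2}}$)
$x = \frac{64}{6465}$ ($x = \frac{1}{101 + \frac{1}{\left(-4 - 4\right)^{2}}} = \frac{1}{101 + \frac{1}{64}} = \frac{1}{\frac{6465}{64}} = \frac{64}{6465} \approx 0.0098995$)
$x \left(-49 + 79\right) = \frac{64 \left(-49 + 79\right)}{6465} = \frac{64}{6465} \cdot 30 = \frac{128}{431}$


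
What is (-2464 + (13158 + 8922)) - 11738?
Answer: 7878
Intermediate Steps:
(-2464 + (13158 + 8922)) - 11738 = (-2464 + 22080) - 11738 = 19616 - 11738 = 7878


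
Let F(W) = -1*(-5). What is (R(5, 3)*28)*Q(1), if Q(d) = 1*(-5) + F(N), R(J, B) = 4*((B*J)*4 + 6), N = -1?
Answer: 0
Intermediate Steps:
R(J, B) = 24 + 16*B*J (R(J, B) = 4*(4*B*J + 6) = 4*(6 + 4*B*J) = 24 + 16*B*J)
F(W) = 5
Q(d) = 0 (Q(d) = 1*(-5) + 5 = -5 + 5 = 0)
(R(5, 3)*28)*Q(1) = ((24 + 16*3*5)*28)*0 = ((24 + 240)*28)*0 = (264*28)*0 = 7392*0 = 0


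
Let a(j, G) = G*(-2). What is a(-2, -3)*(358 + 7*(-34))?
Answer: 720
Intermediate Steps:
a(j, G) = -2*G
a(-2, -3)*(358 + 7*(-34)) = (-2*(-3))*(358 + 7*(-34)) = 6*(358 - 238) = 6*120 = 720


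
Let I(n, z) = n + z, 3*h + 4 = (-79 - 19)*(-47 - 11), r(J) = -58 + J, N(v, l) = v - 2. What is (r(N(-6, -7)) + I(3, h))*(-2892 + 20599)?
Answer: 97229137/3 ≈ 3.2410e+7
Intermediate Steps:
N(v, l) = -2 + v
h = 5680/3 (h = -4/3 + ((-79 - 19)*(-47 - 11))/3 = -4/3 + (-98*(-58))/3 = -4/3 + (⅓)*5684 = -4/3 + 5684/3 = 5680/3 ≈ 1893.3)
(r(N(-6, -7)) + I(3, h))*(-2892 + 20599) = ((-58 + (-2 - 6)) + (3 + 5680/3))*(-2892 + 20599) = ((-58 - 8) + 5689/3)*17707 = (-66 + 5689/3)*17707 = (5491/3)*17707 = 97229137/3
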